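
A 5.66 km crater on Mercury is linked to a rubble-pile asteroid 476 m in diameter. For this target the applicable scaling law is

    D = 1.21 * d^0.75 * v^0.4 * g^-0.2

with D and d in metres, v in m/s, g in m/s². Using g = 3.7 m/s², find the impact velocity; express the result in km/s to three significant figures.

Rearranging for v: v = [D / (1.21 · 476^0.75 · 3.7^-0.2)]^(1/0.4).
D = 5660 m.
476^0.75 = 101.9
3.7^-0.2 = 0.7698
Denominator = 1.21 × 101.9 × 0.7698 = 94.92
D / 94.92 = 5660 / 94.92 = 59.63
v = 59.63^(1/0.4) = 59.63^2.5 = 27458 m/s

v ≈ 27.5 km/s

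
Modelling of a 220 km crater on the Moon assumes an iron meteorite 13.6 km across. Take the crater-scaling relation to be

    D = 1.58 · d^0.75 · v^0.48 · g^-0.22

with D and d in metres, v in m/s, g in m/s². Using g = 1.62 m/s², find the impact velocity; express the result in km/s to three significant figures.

Rearranging for v: v = [D / (1.58 · 13600^0.75 · 1.62^-0.22)]^(1/0.48).
D = 220000 m.
13600^0.75 = 1259
1.62^-0.22 = 0.8993
Denominator = 1.58 × 1259 × 0.8993 = 1789
D / 1789 = 220000 / 1789 = 123.0
v = 123.0^(1/0.48) = 123.0^2.0833 = 22589 m/s

v ≈ 22.6 km/s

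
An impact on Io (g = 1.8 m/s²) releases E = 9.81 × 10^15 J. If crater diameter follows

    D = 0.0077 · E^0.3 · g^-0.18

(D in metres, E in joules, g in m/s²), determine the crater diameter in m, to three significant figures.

D ≈ 435 m

E^0.3 = (9.81 × 10^15)^0.3 = 6.273 × 10^4
g^-0.18 = 1.8^-0.18 = 0.8996
D = 0.0077 × 6.273 × 10^4 × 0.8996 = 434.5 m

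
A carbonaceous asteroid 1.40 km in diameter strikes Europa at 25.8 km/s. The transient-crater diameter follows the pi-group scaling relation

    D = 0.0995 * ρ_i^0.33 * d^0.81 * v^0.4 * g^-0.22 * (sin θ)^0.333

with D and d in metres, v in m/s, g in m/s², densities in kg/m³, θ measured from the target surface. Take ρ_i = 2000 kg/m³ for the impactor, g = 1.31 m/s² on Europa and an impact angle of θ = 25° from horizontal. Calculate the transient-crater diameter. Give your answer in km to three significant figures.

In SI units: d = 1400 m, v = 25800 m/s.
ρ_i^0.33 = 2000^0.33 = 12.28
d^0.81 = 1400^0.81 = 353.5
v^0.4 = 25800^0.4 = 58.16
g^-0.22 = 1.31^-0.22 = 0.9423
(sin 25°)^0.333 = 0.4226^0.333 = 0.7506
D = 0.0995 × 12.28 × 353.5 × 58.16 × 0.9423 × 0.7506 = 17768 m
   = 17.77 km

D ≈ 17.8 km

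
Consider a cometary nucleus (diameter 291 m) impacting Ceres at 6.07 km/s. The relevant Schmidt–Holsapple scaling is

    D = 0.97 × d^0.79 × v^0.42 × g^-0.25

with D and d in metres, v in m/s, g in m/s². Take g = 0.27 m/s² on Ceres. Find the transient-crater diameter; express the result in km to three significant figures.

In SI units: v = 6070 m/s.
d^0.79 = 291^0.79 = 88.40
v^0.42 = 6070^0.42 = 38.81
g^-0.25 = 0.27^-0.25 = 1.387
D = 0.97 × 88.40 × 38.81 × 1.387 = 4616 m
   = 4.616 km

D ≈ 4.62 km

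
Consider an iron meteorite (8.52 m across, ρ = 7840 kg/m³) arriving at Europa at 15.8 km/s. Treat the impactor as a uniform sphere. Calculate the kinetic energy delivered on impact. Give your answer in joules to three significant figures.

E ≈ 3.17 × 10^14 J

v = 15800 m/s.
Mass m = (π/6) ρ d³ = (π/6) × 7840 × (8.52)³ = 2.539 × 10^6 kg
E = ½ m v² = 0.5 × 2.539 × 10^6 × (15800)² = 3.169 × 10^14 J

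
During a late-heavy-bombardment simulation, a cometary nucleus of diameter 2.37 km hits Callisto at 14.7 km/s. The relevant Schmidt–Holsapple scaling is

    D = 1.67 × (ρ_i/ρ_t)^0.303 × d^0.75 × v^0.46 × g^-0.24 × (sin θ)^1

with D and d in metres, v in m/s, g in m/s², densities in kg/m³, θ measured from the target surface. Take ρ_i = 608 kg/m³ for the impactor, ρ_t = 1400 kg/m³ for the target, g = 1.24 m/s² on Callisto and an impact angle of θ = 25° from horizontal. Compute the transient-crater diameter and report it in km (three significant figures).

In SI units: d = 2370 m, v = 14700 m/s.
(ρ_i/ρ_t)^0.303 = (608/1400)^0.303 = 0.7767
d^0.75 = 2370^0.75 = 339.7
v^0.46 = 14700^0.46 = 82.60
g^-0.24 = 1.24^-0.24 = 0.9497
(sin 25°)^1 = 0.4226^1 = 0.4226
D = 1.67 × 0.7767 × 339.7 × 82.60 × 0.9497 × 0.4226 = 14607 m
   = 14.61 km

D ≈ 14.6 km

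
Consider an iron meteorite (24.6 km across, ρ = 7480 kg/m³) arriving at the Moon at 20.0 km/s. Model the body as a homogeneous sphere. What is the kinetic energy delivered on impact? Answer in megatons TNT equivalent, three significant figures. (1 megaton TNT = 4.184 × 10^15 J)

E ≈ 2.79 × 10^9 Mt TNT

d = 24600 m; v = 20000 m/s.
Mass m = (π/6) ρ d³ = (π/6) × 7480 × (24600)³ = 5.830 × 10^16 kg
E = ½ m v² = 0.5 × 5.830 × 10^16 × (20000)² = 1.166 × 10^25 J
   = 1.166 × 10^25 / 4.184×10^15 = 2.787 × 10^9 Mt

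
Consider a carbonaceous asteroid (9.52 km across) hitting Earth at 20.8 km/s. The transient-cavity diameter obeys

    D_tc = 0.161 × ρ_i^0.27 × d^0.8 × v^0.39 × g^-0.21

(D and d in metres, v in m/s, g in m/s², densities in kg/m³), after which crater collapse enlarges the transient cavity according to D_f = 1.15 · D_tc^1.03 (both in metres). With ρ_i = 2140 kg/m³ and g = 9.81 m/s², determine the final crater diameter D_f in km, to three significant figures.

D_f ≈ 93.0 km

In SI: d = 9520 m, v = 20800 m/s.
ρ_i^0.27 = 2140^0.27 = 7.929
d^0.8 = 9520^0.8 = 1524
v^0.39 = 20800^0.39 = 48.31
g^-0.21 = 9.81^-0.21 = 0.6191
D_tc = 0.161 × 7.929 × 1524 × 48.31 × 0.6191 = 58190 m
D_f = 1.15 × (58190)^1.03 = 93002 m
     = 93.00 km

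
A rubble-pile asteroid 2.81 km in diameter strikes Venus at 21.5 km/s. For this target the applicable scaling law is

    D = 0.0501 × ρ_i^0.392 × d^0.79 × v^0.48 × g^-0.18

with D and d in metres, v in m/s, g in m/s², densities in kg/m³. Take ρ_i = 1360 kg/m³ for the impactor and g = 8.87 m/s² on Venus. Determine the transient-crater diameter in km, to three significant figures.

In SI units: d = 2810 m, v = 21500 m/s.
ρ_i^0.392 = 1360^0.392 = 16.92
d^0.79 = 2810^0.79 = 530.2
v^0.48 = 21500^0.48 = 120.1
g^-0.18 = 8.87^-0.18 = 0.6751
D = 0.0501 × 16.92 × 530.2 × 120.1 × 0.6751 = 36441 m
   = 36.44 km

D ≈ 36.4 km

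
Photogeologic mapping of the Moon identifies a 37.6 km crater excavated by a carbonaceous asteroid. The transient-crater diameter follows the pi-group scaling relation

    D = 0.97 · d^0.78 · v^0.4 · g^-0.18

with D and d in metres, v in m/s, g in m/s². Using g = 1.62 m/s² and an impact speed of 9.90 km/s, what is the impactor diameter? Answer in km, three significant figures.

d ≈ 7.62 km

Rearranging for d: d = [D / (0.97 · 9900^0.4 · 1.62^-0.18)]^(1/0.78).
D = 37600 m.
9900^0.4 = 39.65
1.62^-0.18 = 0.9168
Denominator = 0.97 × 39.65 × 0.9168 = 35.26
D / 35.26 = 37600 / 35.26 = 1066
d = 1066^(1/0.78) = 1066^1.2821 = 7619 m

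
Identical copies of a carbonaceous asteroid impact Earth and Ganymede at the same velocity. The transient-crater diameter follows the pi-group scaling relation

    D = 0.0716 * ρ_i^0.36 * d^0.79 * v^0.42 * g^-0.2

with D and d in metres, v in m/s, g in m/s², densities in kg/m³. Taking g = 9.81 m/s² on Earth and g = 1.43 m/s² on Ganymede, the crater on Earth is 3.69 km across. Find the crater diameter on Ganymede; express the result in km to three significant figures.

All impactor-dependent factors cancel in the ratio, leaving D_Ganymede/D_Earth = (g_Ganymede/g_Earth)^-0.2.
(1.43/9.81)^-0.2 = 0.1458^-0.2 = 1.470
D_Ganymede = 1.470 × 3.69 km = 5.42 km

D ≈ 5.42 km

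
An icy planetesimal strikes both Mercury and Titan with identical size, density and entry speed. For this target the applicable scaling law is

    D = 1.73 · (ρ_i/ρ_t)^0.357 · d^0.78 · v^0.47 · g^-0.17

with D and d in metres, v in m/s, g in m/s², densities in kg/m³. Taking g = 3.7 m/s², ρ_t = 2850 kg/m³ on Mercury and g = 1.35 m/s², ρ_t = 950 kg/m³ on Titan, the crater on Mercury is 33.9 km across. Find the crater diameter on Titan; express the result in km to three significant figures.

The impactor-only factors (d, v, ρ_i) cancel in the ratio, leaving D_Titan/D_Mercury = (g_Titan/g_Mercury)^-0.17 · (ρ_t,Mercury/ρ_t,Titan)^0.357.
(1.35/3.7)^-0.17 = 0.3649^-0.17 = 1.187
(2850/950)^0.357 = 3.000^0.357 = 1.480
Ratio = 1.187 × 1.480 = 1.757
D_Titan = 1.757 × 33.9 km = 59.6 km

D ≈ 59.6 km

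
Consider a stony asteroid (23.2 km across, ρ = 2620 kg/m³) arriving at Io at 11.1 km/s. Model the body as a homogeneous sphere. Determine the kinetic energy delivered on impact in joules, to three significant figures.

d = 23200 m; v = 11100 m/s.
Mass m = (π/6) ρ d³ = (π/6) × 2620 × (23200)³ = 1.713 × 10^16 kg
E = ½ m v² = 0.5 × 1.713 × 10^16 × (11100)² = 1.055 × 10^24 J

E ≈ 1.06 × 10^24 J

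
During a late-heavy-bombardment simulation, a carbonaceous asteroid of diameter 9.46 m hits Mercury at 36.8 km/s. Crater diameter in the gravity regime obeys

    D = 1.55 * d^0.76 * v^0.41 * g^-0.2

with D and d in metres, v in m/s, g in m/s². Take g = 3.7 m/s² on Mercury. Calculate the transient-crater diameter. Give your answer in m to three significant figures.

D ≈ 490 m

In SI units: v = 36800 m/s.
d^0.76 = 9.46^0.76 = 5.517
v^0.41 = 36800^0.41 = 74.47
g^-0.2 = 3.7^-0.2 = 0.7698
D = 1.55 × 5.517 × 74.47 × 0.7698 = 490.2 m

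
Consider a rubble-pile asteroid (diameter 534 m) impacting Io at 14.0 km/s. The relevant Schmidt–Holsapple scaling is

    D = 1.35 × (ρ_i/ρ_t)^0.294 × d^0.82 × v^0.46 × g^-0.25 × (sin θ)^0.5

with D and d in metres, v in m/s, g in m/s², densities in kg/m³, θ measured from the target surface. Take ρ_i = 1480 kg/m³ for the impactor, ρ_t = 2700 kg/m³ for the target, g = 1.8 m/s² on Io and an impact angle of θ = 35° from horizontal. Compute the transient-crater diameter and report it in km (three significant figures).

In SI units: v = 14000 m/s.
(ρ_i/ρ_t)^0.294 = (1480/2700)^0.294 = 0.8380
d^0.82 = 534^0.82 = 172.4
v^0.46 = 14000^0.46 = 80.76
g^-0.25 = 1.8^-0.25 = 0.8633
(sin 35°)^0.5 = 0.5736^0.5 = 0.7574
D = 1.35 × 0.8380 × 172.4 × 80.76 × 0.8633 × 0.7574 = 10299 m
   = 10.30 km

D ≈ 10.3 km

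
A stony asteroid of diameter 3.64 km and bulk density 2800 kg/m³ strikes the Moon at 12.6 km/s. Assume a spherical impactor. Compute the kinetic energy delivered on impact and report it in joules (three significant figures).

d = 3640 m; v = 12600 m/s.
Mass m = (π/6) ρ d³ = (π/6) × 2800 × (3640)³ = 7.071 × 10^13 kg
E = ½ m v² = 0.5 × 7.071 × 10^13 × (12600)² = 5.613 × 10^21 J

E ≈ 5.61 × 10^21 J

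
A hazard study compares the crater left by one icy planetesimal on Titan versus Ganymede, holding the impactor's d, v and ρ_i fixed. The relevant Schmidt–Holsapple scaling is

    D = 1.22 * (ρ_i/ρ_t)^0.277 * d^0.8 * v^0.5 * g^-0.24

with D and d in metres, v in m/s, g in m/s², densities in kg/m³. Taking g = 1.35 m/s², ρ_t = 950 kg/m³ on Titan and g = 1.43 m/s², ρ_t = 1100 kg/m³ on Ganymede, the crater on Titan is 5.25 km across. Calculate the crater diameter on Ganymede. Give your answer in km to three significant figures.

D ≈ 4.97 km

The impactor-only factors (d, v, ρ_i) cancel in the ratio, leaving D_Ganymede/D_Titan = (g_Ganymede/g_Titan)^-0.24 · (ρ_t,Titan/ρ_t,Ganymede)^0.277.
(1.43/1.35)^-0.24 = 1.059^-0.24 = 0.9863
(950/1100)^0.277 = 0.8636^0.277 = 0.9602
Ratio = 0.9863 × 0.9602 = 0.9470
D_Ganymede = 0.9470 × 5.25 km = 4.97 km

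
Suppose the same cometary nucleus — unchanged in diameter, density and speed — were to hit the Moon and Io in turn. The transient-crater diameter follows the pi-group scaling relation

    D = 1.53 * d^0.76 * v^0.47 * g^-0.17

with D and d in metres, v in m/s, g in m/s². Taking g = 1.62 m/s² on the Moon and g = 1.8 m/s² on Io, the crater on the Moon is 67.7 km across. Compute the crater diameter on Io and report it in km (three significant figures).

D ≈ 66.5 km

All impactor-dependent factors cancel in the ratio, leaving D_Io/D_Moon = (g_Io/g_Moon)^-0.17.
(1.8/1.62)^-0.17 = 1.111^-0.17 = 0.9823
D_Io = 0.9823 × 67.7 km = 66.5 km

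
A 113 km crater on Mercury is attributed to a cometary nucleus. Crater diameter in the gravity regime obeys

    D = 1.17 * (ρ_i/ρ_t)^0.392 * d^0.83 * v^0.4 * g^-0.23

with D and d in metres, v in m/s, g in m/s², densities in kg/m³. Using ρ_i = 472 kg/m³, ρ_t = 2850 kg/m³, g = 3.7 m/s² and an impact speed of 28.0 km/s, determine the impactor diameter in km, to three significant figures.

d ≈ 24.5 km

Rearranging for d: d = [D / (1.17 · (472/2850)^0.392 · 28000^0.4 · 3.7^-0.23)]^(1/0.83).
D = 113000 m.
(472/2850)^0.392 = 0.4942
28000^0.4 = 60.10
3.7^-0.23 = 0.7401
Denominator = 1.17 × 0.4942 × 60.10 × 0.7401 = 25.72
D / 25.72 = 113000 / 25.72 = 4393
d = 4393^(1/0.83) = 4393^1.2048 = 24479 m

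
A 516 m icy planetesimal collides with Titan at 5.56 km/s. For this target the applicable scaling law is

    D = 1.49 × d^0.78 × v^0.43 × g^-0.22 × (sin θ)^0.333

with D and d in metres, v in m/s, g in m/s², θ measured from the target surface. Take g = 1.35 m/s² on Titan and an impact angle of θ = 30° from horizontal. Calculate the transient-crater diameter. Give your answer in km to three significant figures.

D ≈ 5.90 km

In SI units: v = 5560 m/s.
d^0.78 = 516^0.78 = 130.6
v^0.43 = 5560^0.43 = 40.77
g^-0.22 = 1.35^-0.22 = 0.9361
(sin 30°)^0.333 = 0.5000^0.333 = 0.7939
D = 1.49 × 130.6 × 40.77 × 0.9361 × 0.7939 = 5896 m
   = 5.896 km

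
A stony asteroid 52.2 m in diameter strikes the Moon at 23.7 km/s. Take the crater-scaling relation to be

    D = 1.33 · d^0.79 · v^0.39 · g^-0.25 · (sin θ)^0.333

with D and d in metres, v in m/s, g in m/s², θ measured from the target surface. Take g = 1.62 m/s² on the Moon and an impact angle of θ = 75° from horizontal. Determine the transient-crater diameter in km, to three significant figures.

D ≈ 1.35 km

In SI units: v = 23700 m/s.
d^0.79 = 52.2^0.79 = 22.75
v^0.39 = 23700^0.39 = 50.83
g^-0.25 = 1.62^-0.25 = 0.8864
(sin 75°)^0.333 = 0.9659^0.333 = 0.9885
D = 1.33 × 22.75 × 50.83 × 0.8864 × 0.9885 = 1348 m
   = 1.348 km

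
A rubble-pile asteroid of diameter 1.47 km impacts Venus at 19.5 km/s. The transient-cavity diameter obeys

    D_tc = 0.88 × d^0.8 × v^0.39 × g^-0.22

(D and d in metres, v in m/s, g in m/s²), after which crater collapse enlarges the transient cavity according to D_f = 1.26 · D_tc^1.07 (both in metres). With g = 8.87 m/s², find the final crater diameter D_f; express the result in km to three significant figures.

D_f ≈ 20.9 km

In SI: d = 1470 m, v = 19500 m/s.
d^0.8 = 1470^0.8 = 341.9
v^0.39 = 19500^0.39 = 47.11
g^-0.22 = 8.87^-0.22 = 0.6187
D_tc = 0.88 × 341.9 × 47.11 × 0.6187 = 8770 m
D_f = 1.26 × (8770)^1.07 = 20863 m
     = 20.86 km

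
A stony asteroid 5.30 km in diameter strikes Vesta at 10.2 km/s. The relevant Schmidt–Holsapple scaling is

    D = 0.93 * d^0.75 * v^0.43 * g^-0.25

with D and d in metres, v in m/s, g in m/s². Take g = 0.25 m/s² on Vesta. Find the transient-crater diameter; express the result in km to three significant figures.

In SI units: d = 5300 m, v = 10200 m/s.
d^0.75 = 5300^0.75 = 621.2
v^0.43 = 10200^0.43 = 52.93
g^-0.25 = 0.25^-0.25 = 1.414
D = 0.93 × 621.2 × 52.93 × 1.414 = 43238 m
   = 43.24 km

D ≈ 43.2 km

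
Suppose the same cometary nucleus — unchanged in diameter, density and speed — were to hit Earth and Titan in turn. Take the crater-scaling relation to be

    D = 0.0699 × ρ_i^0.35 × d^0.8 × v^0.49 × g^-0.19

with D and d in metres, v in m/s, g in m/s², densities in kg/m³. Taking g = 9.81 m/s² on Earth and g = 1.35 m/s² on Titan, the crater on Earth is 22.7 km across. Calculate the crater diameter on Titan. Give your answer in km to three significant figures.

D ≈ 33.1 km

All impactor-dependent factors cancel in the ratio, leaving D_Titan/D_Earth = (g_Titan/g_Earth)^-0.19.
(1.35/9.81)^-0.19 = 0.1376^-0.19 = 1.458
D_Titan = 1.458 × 22.7 km = 33.1 km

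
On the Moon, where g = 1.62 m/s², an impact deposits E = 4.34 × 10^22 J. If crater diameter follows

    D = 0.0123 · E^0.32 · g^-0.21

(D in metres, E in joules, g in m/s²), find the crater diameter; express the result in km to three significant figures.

E^0.32 = (4.34 × 10^22)^0.32 = 1.754 × 10^7
g^-0.21 = 1.62^-0.21 = 0.9037
D = 0.0123 × 1.754 × 10^7 × 0.9037 = 1.950 × 10^5 m
   = 195.0 km

D ≈ 195 km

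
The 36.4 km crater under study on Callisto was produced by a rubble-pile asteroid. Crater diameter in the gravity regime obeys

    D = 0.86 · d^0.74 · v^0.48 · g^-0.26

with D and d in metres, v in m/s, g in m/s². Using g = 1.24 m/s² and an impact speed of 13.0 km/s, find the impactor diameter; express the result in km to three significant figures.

d ≈ 4.14 km

Rearranging for d: d = [D / (0.86 · 13000^0.48 · 1.24^-0.26)]^(1/0.74).
D = 36400 m.
13000^0.48 = 94.34
1.24^-0.26 = 0.9456
Denominator = 0.86 × 94.34 × 0.9456 = 76.72
D / 76.72 = 36400 / 76.72 = 474.5
d = 474.5^(1/0.74) = 474.5^1.3514 = 4137 m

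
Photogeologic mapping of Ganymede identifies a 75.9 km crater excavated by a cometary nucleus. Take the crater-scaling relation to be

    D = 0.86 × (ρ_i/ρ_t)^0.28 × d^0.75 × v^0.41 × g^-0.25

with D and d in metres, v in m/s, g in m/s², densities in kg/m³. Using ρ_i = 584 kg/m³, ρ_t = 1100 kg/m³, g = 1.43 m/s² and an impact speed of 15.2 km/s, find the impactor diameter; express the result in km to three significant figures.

d ≈ 29.0 km

Rearranging for d: d = [D / (0.86 · (584/1100)^0.28 · 15200^0.41 · 1.43^-0.25)]^(1/0.75).
D = 75900 m.
(584/1100)^0.28 = 0.8375
15200^0.41 = 51.83
1.43^-0.25 = 0.9145
Denominator = 0.86 × 0.8375 × 51.83 × 0.9145 = 34.14
D / 34.14 = 75900 / 34.14 = 2223
d = 2223^(1/0.75) = 2223^1.3333 = 29005 m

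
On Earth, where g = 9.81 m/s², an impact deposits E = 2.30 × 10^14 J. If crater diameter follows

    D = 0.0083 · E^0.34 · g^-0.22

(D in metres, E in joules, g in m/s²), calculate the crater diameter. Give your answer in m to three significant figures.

D ≈ 384 m

E^0.34 = (2.30 × 10^14)^0.34 = 7.638 × 10^4
g^-0.22 = 9.81^-0.22 = 0.6051
D = 0.0083 × 7.638 × 10^4 × 0.6051 = 383.6 m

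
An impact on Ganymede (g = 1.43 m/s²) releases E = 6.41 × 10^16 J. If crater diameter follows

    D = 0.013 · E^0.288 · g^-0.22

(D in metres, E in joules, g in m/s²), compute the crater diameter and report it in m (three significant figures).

D ≈ 832 m

E^0.288 = (6.41 × 10^16)^0.288 = 6.924 × 10^4
g^-0.22 = 1.43^-0.22 = 0.9243
D = 0.013 × 6.924 × 10^4 × 0.9243 = 832.0 m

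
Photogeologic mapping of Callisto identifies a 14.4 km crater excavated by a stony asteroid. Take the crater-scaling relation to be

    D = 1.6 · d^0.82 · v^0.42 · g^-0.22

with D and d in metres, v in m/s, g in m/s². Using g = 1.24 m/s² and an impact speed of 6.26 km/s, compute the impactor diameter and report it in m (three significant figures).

d ≈ 799 m

Rearranging for d: d = [D / (1.6 · 6260^0.42 · 1.24^-0.22)]^(1/0.82).
D = 14400 m.
6260^0.42 = 39.32
1.24^-0.22 = 0.9538
Denominator = 1.6 × 39.32 × 0.9538 = 60.01
D / 60.01 = 14400 / 60.01 = 240.0
d = 240.0^(1/0.82) = 240.0^1.2195 = 799.2 m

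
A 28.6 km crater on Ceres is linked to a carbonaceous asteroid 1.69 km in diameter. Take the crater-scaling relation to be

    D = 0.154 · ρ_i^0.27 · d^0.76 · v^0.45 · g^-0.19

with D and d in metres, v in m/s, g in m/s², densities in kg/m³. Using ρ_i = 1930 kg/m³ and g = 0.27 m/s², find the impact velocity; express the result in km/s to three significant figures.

v ≈ 11.1 km/s

Rearranging for v: v = [D / (0.154 · 1930^0.27 · 1690^0.76 · 0.27^-0.19)]^(1/0.45).
D = 28600 m.
1930^0.27 = 7.711
1690^0.76 = 283.9
0.27^-0.19 = 1.282
Denominator = 0.154 × 7.711 × 283.9 × 1.282 = 432.2
D / 432.2 = 28600 / 432.2 = 66.17
v = 66.17^(1/0.45) = 66.17^2.2222 = 11114 m/s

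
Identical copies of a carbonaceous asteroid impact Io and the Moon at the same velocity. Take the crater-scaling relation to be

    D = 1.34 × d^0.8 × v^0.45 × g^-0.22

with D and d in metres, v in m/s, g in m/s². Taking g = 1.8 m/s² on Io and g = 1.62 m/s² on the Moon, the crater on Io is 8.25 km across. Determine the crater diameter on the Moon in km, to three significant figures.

All impactor-dependent factors cancel in the ratio, leaving D_Moon/D_Io = (g_Moon/g_Io)^-0.22.
(1.62/1.8)^-0.22 = 0.9000^-0.22 = 1.023
D_Moon = 1.023 × 8.25 km = 8.44 km

D ≈ 8.44 km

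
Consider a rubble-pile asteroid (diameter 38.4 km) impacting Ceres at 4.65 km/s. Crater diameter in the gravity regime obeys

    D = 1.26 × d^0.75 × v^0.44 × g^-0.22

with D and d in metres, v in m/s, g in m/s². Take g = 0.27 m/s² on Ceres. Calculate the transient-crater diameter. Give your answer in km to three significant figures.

In SI units: d = 38400 m, v = 4650 m/s.
d^0.75 = 38400^0.75 = 2743
v^0.44 = 4650^0.44 = 41.08
g^-0.22 = 0.27^-0.22 = 1.334
D = 1.26 × 2743 × 41.08 × 1.334 = 1.894 × 10^5 m
   = 189.4 km

D ≈ 189 km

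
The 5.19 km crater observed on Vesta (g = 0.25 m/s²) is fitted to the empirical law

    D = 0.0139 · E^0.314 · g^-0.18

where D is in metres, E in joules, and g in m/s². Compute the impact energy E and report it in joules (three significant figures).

Rearranging: E = [D / (0.0139 · g^-0.18)]^(1/0.314).
D = 5190 m.
g^-0.18 = 0.25^-0.18 = 1.283
D / (0.0139 × 1.283) = 5190 / (0.01783) = 2.911 × 10^5
E = (2.911 × 10^5)^3.1847 = 2.520 × 10^17 J

E ≈ 2.52 × 10^17 J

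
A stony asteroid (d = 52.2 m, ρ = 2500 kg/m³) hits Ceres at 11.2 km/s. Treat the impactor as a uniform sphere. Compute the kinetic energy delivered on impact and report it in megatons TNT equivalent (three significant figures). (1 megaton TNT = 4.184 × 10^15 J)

v = 11200 m/s.
Mass m = (π/6) ρ d³ = (π/6) × 2500 × (52.2)³ = 1.862 × 10^8 kg
E = ½ m v² = 0.5 × 1.862 × 10^8 × (11200)² = 1.168 × 10^16 J
   = 1.168 × 10^16 / 4.184×10^15 = 2.792 Mt

E ≈ 2.79 Mt TNT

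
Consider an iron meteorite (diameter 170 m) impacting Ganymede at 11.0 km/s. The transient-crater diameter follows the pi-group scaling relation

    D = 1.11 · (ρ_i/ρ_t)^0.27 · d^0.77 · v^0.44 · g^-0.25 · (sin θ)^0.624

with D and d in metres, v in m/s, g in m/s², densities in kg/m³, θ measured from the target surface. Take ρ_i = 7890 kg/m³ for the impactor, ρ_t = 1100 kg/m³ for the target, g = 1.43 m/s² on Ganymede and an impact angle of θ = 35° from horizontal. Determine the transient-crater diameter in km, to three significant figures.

D ≈ 3.82 km

In SI units: v = 11000 m/s.
(ρ_i/ρ_t)^0.27 = (7890/1100)^0.27 = 1.702
d^0.77 = 170^0.77 = 52.17
v^0.44 = 11000^0.44 = 60.01
g^-0.25 = 1.43^-0.25 = 0.9145
(sin 35°)^0.624 = 0.5736^0.624 = 0.7069
D = 1.11 × 1.702 × 52.17 × 60.01 × 0.9145 × 0.7069 = 3824 m
   = 3.824 km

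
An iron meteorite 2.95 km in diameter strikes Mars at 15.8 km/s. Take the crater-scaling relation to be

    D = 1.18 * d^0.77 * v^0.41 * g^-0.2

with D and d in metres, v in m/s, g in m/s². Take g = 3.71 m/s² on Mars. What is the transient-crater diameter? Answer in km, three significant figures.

D ≈ 22.5 km

In SI units: d = 2950 m, v = 15800 m/s.
d^0.77 = 2950^0.77 = 469.6
v^0.41 = 15800^0.41 = 52.66
g^-0.2 = 3.71^-0.2 = 0.7694
D = 1.18 × 469.6 × 52.66 × 0.7694 = 22451 m
   = 22.45 km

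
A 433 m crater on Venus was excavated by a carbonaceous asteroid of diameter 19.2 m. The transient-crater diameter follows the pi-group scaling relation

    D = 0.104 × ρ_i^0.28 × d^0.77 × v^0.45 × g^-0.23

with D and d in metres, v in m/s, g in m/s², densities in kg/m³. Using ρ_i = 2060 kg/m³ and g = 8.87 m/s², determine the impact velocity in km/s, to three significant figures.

v ≈ 18.6 km/s

Rearranging for v: v = [D / (0.104 · 2060^0.28 · 19.2^0.77 · 8.87^-0.23)]^(1/0.45).
2060^0.28 = 8.470
19.2^0.77 = 9.731
8.87^-0.23 = 0.6053
Denominator = 0.104 × 8.470 × 9.731 × 0.6053 = 5.189
D / 5.189 = 433 / 5.189 = 83.45
v = 83.45^(1/0.45) = 83.45^2.2222 = 18612 m/s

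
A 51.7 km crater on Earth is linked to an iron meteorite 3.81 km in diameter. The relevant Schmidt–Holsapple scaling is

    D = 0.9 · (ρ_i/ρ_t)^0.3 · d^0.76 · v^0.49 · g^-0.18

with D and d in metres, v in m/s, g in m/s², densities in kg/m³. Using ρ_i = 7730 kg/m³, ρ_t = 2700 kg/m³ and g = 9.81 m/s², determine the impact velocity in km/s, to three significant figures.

Rearranging for v: v = [D / (0.9 · (7730/2700)^0.3 · 3810^0.76 · 9.81^-0.18)]^(1/0.49).
D = 51700 m.
(7730/2700)^0.3 = 1.371
3810^0.76 = 526.6
9.81^-0.18 = 0.6630
Denominator = 0.9 × 1.371 × 526.6 × 0.6630 = 430.8
D / 430.8 = 51700 / 430.8 = 120.0
v = 120.0^(1/0.49) = 120.0^2.0408 = 17506 m/s

v ≈ 17.5 km/s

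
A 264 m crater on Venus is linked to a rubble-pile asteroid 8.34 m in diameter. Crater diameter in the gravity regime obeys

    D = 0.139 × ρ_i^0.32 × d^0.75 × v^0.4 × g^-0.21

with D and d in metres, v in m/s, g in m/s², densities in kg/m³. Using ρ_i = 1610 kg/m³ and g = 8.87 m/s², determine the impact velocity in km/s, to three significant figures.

v ≈ 25.2 km/s

Rearranging for v: v = [D / (0.139 · 1610^0.32 · 8.34^0.75 · 8.87^-0.21)]^(1/0.4).
1610^0.32 = 10.62
8.34^0.75 = 4.908
8.87^-0.21 = 0.6323
Denominator = 0.139 × 10.62 × 4.908 × 0.6323 = 4.581
D / 4.581 = 264 / 4.581 = 57.63
v = 57.63^(1/0.4) = 57.63^2.5 = 25213 m/s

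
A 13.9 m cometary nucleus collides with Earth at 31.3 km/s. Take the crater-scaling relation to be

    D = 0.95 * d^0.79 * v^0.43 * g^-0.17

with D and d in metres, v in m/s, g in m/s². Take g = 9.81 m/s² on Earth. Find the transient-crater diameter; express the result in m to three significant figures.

In SI units: v = 31300 m/s.
d^0.79 = 13.9^0.79 = 7.998
v^0.43 = 31300^0.43 = 85.72
g^-0.17 = 9.81^-0.17 = 0.6783
D = 0.95 × 7.998 × 85.72 × 0.6783 = 441.8 m

D ≈ 442 m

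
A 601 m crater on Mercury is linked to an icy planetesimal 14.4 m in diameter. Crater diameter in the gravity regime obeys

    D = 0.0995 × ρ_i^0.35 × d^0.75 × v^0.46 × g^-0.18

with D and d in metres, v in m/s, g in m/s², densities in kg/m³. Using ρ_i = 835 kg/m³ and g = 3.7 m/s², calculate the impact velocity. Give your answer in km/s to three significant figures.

v ≈ 21.4 km/s

Rearranging for v: v = [D / (0.0995 · 835^0.35 · 14.4^0.75 · 3.7^-0.18)]^(1/0.46).
835^0.35 = 10.53
14.4^0.75 = 7.392
3.7^-0.18 = 0.7902
Denominator = 0.0995 × 10.53 × 7.392 × 0.7902 = 6.120
D / 6.120 = 601 / 6.120 = 98.20
v = 98.20^(1/0.46) = 98.20^2.1739 = 21412 m/s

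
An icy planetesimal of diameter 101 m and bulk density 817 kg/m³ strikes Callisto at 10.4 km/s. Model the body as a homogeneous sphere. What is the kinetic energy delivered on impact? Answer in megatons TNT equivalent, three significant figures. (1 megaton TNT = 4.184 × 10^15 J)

E ≈ 5.70 Mt TNT

v = 10400 m/s.
Mass m = (π/6) ρ d³ = (π/6) × 817 × (101)³ = 4.407 × 10^8 kg
E = ½ m v² = 0.5 × 4.407 × 10^8 × (10400)² = 2.383 × 10^16 J
   = 2.383 × 10^16 / 4.184×10^15 = 5.696 Mt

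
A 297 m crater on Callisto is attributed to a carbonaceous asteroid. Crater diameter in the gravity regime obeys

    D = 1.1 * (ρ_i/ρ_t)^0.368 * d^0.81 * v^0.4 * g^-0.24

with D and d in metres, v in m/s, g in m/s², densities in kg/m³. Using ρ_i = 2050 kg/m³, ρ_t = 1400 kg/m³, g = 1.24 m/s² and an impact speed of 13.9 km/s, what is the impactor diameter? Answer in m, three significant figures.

d ≈ 8.09 m

Rearranging for d: d = [D / (1.1 · (2050/1400)^0.368 · 13900^0.4 · 1.24^-0.24)]^(1/0.81).
(2050/1400)^0.368 = 1.151
13900^0.4 = 45.42
1.24^-0.24 = 0.9497
Denominator = 1.1 × 1.151 × 45.42 × 0.9497 = 54.61
D / 54.61 = 297 / 54.61 = 5.439
d = 5.439^(1/0.81) = 5.439^1.2346 = 8.092 m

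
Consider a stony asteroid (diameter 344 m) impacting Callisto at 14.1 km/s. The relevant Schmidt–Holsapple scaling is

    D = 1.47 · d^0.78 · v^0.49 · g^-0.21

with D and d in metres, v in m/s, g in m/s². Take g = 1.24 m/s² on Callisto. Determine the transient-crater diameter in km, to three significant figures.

In SI units: v = 14100 m/s.
d^0.78 = 344^0.78 = 95.17
v^0.49 = 14100^0.49 = 107.9
g^-0.21 = 1.24^-0.21 = 0.9558
D = 1.47 × 95.17 × 107.9 × 0.9558 = 14428 m
   = 14.43 km

D ≈ 14.4 km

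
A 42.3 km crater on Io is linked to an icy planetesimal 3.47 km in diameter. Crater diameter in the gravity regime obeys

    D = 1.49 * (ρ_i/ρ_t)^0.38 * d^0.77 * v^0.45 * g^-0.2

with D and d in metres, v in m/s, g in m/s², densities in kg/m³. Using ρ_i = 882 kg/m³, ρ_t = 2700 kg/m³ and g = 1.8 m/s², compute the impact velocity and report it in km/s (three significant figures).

v ≈ 23.0 km/s

Rearranging for v: v = [D / (1.49 · (882/2700)^0.38 · 3470^0.77 · 1.8^-0.2)]^(1/0.45).
D = 42300 m.
(882/2700)^0.38 = 0.6537
3470^0.77 = 532.2
1.8^-0.2 = 0.8891
Denominator = 1.49 × 0.6537 × 532.2 × 0.8891 = 460.9
D / 460.9 = 42300 / 460.9 = 91.78
v = 91.78^(1/0.45) = 91.78^2.2222 = 22994 m/s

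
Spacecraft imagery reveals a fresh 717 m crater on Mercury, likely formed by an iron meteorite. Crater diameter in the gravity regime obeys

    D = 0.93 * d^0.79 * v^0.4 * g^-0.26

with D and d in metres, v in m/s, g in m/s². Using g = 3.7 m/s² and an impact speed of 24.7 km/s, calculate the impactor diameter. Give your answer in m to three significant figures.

d ≈ 41.4 m

Rearranging for d: d = [D / (0.93 · 24700^0.4 · 3.7^-0.26)]^(1/0.79).
24700^0.4 = 57.16
3.7^-0.26 = 0.7117
Denominator = 0.93 × 57.16 × 0.7117 = 37.83
D / 37.83 = 717 / 37.83 = 18.95
d = 18.95^(1/0.79) = 18.95^1.2658 = 41.42 m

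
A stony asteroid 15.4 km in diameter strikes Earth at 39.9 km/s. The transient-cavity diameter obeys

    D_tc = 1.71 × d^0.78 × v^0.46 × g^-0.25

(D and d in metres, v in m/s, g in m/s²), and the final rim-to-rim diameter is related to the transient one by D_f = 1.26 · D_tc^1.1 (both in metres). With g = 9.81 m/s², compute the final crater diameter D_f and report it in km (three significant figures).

In SI: d = 15400 m, v = 39900 m/s.
d^0.78 = 15400^0.78 = 1846
v^0.46 = 39900^0.46 = 130.8
g^-0.25 = 9.81^-0.25 = 0.5650
D_tc = 1.71 × 1846 × 130.8 × 0.5650 = 2.333 × 10^5 m
D_f = 1.26 × (2.333 × 10^5)^1.1 = 1.012 × 10^6 m
     = 1012 km

D_f ≈ 1010 km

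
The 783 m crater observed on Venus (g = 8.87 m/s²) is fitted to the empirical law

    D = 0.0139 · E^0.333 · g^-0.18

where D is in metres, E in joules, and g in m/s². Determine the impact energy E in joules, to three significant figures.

Rearranging: E = [D / (0.0139 · g^-0.18)]^(1/0.333).
g^-0.18 = 8.87^-0.18 = 0.6751
D / (0.0139 × 0.6751) = 783 / (9.384 × 10^-3) = 8.344 × 10^4
E = (8.344 × 10^4)^3.003 = 6.010 × 10^14 J

E ≈ 6.01 × 10^14 J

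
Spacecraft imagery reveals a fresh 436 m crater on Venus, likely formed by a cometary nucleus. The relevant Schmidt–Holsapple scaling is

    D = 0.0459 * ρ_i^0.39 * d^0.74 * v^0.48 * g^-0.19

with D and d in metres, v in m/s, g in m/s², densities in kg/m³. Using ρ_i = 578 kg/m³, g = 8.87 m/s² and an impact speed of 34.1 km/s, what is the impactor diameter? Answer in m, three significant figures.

Rearranging for d: d = [D / (0.0459 · 578^0.39 · 34100^0.48 · 8.87^-0.19)]^(1/0.74).
578^0.39 = 11.94
34100^0.48 = 149.9
8.87^-0.19 = 0.6605
Denominator = 0.0459 × 11.94 × 149.9 × 0.6605 = 54.26
D / 54.26 = 436 / 54.26 = 8.035
d = 8.035^(1/0.74) = 8.035^1.3514 = 16.71 m

d ≈ 16.7 m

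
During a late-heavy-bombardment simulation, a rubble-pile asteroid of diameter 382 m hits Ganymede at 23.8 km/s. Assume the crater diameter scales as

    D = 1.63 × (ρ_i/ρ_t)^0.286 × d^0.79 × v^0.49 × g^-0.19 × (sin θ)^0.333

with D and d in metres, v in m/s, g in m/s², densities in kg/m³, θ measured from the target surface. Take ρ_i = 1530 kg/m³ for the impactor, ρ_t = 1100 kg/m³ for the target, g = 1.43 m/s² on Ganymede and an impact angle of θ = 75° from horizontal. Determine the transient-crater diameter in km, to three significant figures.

D ≈ 25.3 km

In SI units: v = 23800 m/s.
(ρ_i/ρ_t)^0.286 = (1530/1100)^0.286 = 1.099
d^0.79 = 382^0.79 = 109.6
v^0.49 = 23800^0.49 = 139.5
g^-0.19 = 1.43^-0.19 = 0.9343
(sin 75°)^0.333 = 0.9659^0.333 = 0.9885
D = 1.63 × 1.099 × 109.6 × 139.5 × 0.9343 × 0.9885 = 25295 m
   = 25.29 km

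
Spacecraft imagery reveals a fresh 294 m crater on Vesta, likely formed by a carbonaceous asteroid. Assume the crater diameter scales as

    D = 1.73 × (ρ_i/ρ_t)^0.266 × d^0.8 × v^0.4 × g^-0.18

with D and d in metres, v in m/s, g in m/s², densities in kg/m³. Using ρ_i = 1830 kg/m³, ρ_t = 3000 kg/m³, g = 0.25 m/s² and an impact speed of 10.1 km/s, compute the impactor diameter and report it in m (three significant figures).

Rearranging for d: d = [D / (1.73 · (1830/3000)^0.266 · 10100^0.4 · 0.25^-0.18)]^(1/0.8).
(1830/3000)^0.266 = 0.8768
10100^0.4 = 39.97
0.25^-0.18 = 1.283
Denominator = 1.73 × 0.8768 × 39.97 × 1.283 = 77.79
D / 77.79 = 294 / 77.79 = 3.779
d = 3.779^(1/0.8) = 3.779^1.25 = 5.269 m

d ≈ 5.27 m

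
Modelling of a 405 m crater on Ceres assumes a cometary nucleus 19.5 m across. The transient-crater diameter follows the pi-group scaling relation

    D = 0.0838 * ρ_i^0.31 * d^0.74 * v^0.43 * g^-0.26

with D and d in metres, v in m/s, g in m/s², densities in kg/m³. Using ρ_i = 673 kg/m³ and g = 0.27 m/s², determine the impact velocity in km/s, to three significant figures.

v ≈ 9.23 km/s

Rearranging for v: v = [D / (0.0838 · 673^0.31 · 19.5^0.74 · 0.27^-0.26)]^(1/0.43).
673^0.31 = 7.528
19.5^0.74 = 9.008
0.27^-0.26 = 1.406
Denominator = 0.0838 × 7.528 × 9.008 × 1.406 = 7.990
D / 7.990 = 405 / 7.990 = 50.69
v = 50.69^(1/0.43) = 50.69^2.3256 = 9225 m/s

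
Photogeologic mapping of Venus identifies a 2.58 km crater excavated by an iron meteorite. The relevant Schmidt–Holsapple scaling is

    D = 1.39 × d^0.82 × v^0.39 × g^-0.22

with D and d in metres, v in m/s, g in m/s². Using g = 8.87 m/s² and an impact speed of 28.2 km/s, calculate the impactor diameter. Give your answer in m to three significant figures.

d ≈ 133 m

Rearranging for d: d = [D / (1.39 · 28200^0.39 · 8.87^-0.22)]^(1/0.82).
D = 2580 m.
28200^0.39 = 54.40
8.87^-0.22 = 0.6187
Denominator = 1.39 × 54.40 × 0.6187 = 46.78
D / 46.78 = 2580 / 46.78 = 55.15
d = 55.15^(1/0.82) = 55.15^1.2195 = 133.0 m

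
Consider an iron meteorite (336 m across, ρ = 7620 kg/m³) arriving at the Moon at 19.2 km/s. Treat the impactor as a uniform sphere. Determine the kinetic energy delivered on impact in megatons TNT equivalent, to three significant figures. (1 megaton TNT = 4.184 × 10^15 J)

E ≈ 6670 Mt TNT

v = 19200 m/s.
Mass m = (π/6) ρ d³ = (π/6) × 7620 × (336)³ = 1.513 × 10^11 kg
E = ½ m v² = 0.5 × 1.513 × 10^11 × (19200)² = 2.789 × 10^19 J
   = 2.789 × 10^19 / 4.184×10^15 = 6666 Mt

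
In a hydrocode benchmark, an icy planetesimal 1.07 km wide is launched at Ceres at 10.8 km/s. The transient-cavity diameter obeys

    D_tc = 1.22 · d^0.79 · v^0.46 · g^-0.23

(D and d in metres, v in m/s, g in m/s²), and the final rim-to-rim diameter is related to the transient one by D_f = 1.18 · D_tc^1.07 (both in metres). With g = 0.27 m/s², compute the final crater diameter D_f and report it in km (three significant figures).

D_f ≈ 70.8 km

In SI: d = 1070 m, v = 10800 m/s.
d^0.79 = 1070^0.79 = 247.3
v^0.46 = 10800^0.46 = 71.68
g^-0.23 = 0.27^-0.23 = 1.351
D_tc = 1.22 × 247.3 × 71.68 × 1.351 = 29220 m
D_f = 1.18 × (29220)^1.07 = 70821 m
     = 70.82 km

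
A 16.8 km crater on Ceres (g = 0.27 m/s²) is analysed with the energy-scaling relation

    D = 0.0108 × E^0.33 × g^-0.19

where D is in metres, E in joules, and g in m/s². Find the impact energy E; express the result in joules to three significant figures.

E ≈ 2.73 × 10^18 J

Rearranging: E = [D / (0.0108 · g^-0.19)]^(1/0.33).
D = 16800 m.
g^-0.19 = 0.27^-0.19 = 1.282
D / (0.0108 × 1.282) = 16800 / (0.01385) = 1.213 × 10^6
E = (1.213 × 10^6)^3.0303 = 2.728 × 10^18 J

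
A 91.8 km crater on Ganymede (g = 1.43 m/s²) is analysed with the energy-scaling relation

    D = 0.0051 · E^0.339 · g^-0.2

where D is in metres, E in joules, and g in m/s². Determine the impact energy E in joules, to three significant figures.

E ≈ 3.12 × 10^21 J

Rearranging: E = [D / (0.0051 · g^-0.2)]^(1/0.339).
D = 91800 m.
g^-0.2 = 1.43^-0.2 = 0.9310
D / (0.0051 × 0.9310) = 91800 / (4.748 × 10^-3) = 1.933 × 10^7
E = (1.933 × 10^7)^2.9499 = 3.116 × 10^21 J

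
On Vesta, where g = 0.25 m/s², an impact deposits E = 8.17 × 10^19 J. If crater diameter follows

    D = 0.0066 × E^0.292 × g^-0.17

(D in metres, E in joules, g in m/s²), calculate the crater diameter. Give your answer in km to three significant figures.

D ≈ 5.45 km

E^0.292 = (8.17 × 10^19)^0.292 = 6.522 × 10^5
g^-0.17 = 0.25^-0.17 = 1.266
D = 0.0066 × 6.522 × 10^5 × 1.266 = 5450 m
   = 5.450 km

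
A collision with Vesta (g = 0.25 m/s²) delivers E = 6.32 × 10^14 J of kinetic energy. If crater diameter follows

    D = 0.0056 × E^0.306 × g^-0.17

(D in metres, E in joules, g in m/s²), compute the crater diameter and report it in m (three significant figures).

D ≈ 240 m

E^0.306 = (6.32 × 10^14)^0.306 = 3.381 × 10^4
g^-0.17 = 0.25^-0.17 = 1.266
D = 0.0056 × 3.381 × 10^4 × 1.266 = 239.7 m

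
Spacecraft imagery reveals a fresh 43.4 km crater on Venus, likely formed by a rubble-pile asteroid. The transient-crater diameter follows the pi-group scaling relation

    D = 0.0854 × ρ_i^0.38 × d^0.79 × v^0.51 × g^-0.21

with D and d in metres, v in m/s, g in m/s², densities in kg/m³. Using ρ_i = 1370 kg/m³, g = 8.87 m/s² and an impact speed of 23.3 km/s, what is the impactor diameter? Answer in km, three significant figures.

d ≈ 1.40 km

Rearranging for d: d = [D / (0.0854 · 1370^0.38 · 23300^0.51 · 8.87^-0.21)]^(1/0.79).
D = 43400 m.
1370^0.38 = 15.56
23300^0.51 = 168.8
8.87^-0.21 = 0.6323
Denominator = 0.0854 × 15.56 × 168.8 × 0.6323 = 141.8
D / 141.8 = 43400 / 141.8 = 306.1
d = 306.1^(1/0.79) = 306.1^1.2658 = 1402 m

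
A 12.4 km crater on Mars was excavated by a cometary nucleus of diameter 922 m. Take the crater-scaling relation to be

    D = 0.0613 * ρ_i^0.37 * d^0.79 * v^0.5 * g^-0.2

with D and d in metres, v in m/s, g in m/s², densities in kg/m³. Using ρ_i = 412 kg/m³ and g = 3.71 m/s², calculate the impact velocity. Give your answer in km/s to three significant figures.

Rearranging for v: v = [D / (0.0613 · 412^0.37 · 922^0.79 · 3.71^-0.2)]^(1/0.5).
D = 12400 m.
412^0.37 = 9.279
922^0.79 = 219.9
3.71^-0.2 = 0.7694
Denominator = 0.0613 × 9.279 × 219.9 × 0.7694 = 96.24
D / 96.24 = 12400 / 96.24 = 128.8
v = 128.8^(1/0.5) = 128.8^2 = 16589 m/s

v ≈ 16.6 km/s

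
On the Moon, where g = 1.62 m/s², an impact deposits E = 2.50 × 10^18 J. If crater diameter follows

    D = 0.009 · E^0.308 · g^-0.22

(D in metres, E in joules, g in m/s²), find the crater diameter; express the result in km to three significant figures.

E^0.308 = (2.50 × 10^18)^0.308 = 4.641 × 10^5
g^-0.22 = 1.62^-0.22 = 0.8993
D = 0.009 × 4.641 × 10^5 × 0.8993 = 3756 m
   = 3.756 km

D ≈ 3.76 km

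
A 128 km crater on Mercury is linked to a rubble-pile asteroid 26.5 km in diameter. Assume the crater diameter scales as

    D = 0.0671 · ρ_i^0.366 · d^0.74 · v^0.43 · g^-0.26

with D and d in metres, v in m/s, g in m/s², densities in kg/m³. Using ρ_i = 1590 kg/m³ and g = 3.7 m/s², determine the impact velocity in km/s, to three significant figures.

v ≈ 41.0 km/s

Rearranging for v: v = [D / (0.0671 · 1590^0.366 · 26500^0.74 · 3.7^-0.26)]^(1/0.43).
D = 128000 m.
1590^0.366 = 14.85
26500^0.74 = 1876
3.7^-0.26 = 0.7117
Denominator = 0.0671 × 14.85 × 1876 × 0.7117 = 1330
D / 1330 = 128000 / 1330 = 96.24
v = 96.24^(1/0.43) = 96.24^2.3256 = 40972 m/s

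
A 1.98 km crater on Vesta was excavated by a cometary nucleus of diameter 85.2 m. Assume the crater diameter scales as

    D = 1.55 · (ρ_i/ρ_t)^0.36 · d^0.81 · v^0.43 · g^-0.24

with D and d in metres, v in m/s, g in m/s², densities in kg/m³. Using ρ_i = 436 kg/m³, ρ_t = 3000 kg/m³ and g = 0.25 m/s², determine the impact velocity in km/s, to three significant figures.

Rearranging for v: v = [D / (1.55 · (436/3000)^0.36 · 85.2^0.81 · 0.25^-0.24)]^(1/0.43).
D = 1980 m.
(436/3000)^0.36 = 0.4994
85.2^0.81 = 36.61
0.25^-0.24 = 1.395
Denominator = 1.55 × 0.4994 × 36.61 × 1.395 = 39.53
D / 39.53 = 1980 / 39.53 = 50.09
v = 50.09^(1/0.43) = 50.09^2.3256 = 8973 m/s

v ≈ 8.97 km/s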